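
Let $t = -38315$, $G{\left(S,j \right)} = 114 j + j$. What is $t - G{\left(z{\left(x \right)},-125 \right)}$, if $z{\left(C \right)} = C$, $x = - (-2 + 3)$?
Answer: $-23940$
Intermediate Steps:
$x = -1$ ($x = \left(-1\right) 1 = -1$)
$G{\left(S,j \right)} = 115 j$
$t - G{\left(z{\left(x \right)},-125 \right)} = -38315 - 115 \left(-125\right) = -38315 - -14375 = -38315 + 14375 = -23940$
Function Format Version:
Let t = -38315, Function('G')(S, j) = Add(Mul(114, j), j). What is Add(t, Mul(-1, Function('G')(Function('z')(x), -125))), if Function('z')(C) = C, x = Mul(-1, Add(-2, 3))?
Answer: -23940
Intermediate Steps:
x = -1 (x = Mul(-1, 1) = -1)
Function('G')(S, j) = Mul(115, j)
Add(t, Mul(-1, Function('G')(Function('z')(x), -125))) = Add(-38315, Mul(-1, Mul(115, -125))) = Add(-38315, Mul(-1, -14375)) = Add(-38315, 14375) = -23940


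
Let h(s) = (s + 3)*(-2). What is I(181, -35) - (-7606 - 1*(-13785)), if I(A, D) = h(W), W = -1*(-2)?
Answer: -6189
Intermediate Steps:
W = 2
h(s) = -6 - 2*s (h(s) = (3 + s)*(-2) = -6 - 2*s)
I(A, D) = -10 (I(A, D) = -6 - 2*2 = -6 - 4 = -10)
I(181, -35) - (-7606 - 1*(-13785)) = -10 - (-7606 - 1*(-13785)) = -10 - (-7606 + 13785) = -10 - 1*6179 = -10 - 6179 = -6189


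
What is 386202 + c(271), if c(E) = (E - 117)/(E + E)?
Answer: 104660819/271 ≈ 3.8620e+5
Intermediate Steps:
c(E) = (-117 + E)/(2*E) (c(E) = (-117 + E)/((2*E)) = (-117 + E)*(1/(2*E)) = (-117 + E)/(2*E))
386202 + c(271) = 386202 + (½)*(-117 + 271)/271 = 386202 + (½)*(1/271)*154 = 386202 + 77/271 = 104660819/271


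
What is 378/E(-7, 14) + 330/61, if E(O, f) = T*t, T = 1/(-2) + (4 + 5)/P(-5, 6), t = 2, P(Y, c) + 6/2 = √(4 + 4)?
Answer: -1125300/26413 + 13608*√2/433 ≈ 1.8408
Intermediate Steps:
P(Y, c) = -3 + 2*√2 (P(Y, c) = -3 + √(4 + 4) = -3 + √8 = -3 + 2*√2)
T = -½ + 9/(-3 + 2*√2) (T = 1/(-2) + (4 + 5)/(-3 + 2*√2) = 1*(-½) + 9/(-3 + 2*√2) = -½ + 9/(-3 + 2*√2) ≈ -52.956)
E(O, f) = -55 - 36*√2 (E(O, f) = (-55/2 - 18*√2)*2 = -55 - 36*√2)
378/E(-7, 14) + 330/61 = 378/(-55 - 36*√2) + 330/61 = 330/61 + 378/(-55 - 36*√2)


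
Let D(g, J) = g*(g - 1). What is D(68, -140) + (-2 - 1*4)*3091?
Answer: -13990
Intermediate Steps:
D(g, J) = g*(-1 + g)
D(68, -140) + (-2 - 1*4)*3091 = 68*(-1 + 68) + (-2 - 1*4)*3091 = 68*67 + (-2 - 4)*3091 = 4556 - 6*3091 = 4556 - 18546 = -13990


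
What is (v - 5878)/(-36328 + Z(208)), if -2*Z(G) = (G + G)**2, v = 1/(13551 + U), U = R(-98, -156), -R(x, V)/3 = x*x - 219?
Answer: 85842313/1794189024 ≈ 0.047845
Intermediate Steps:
R(x, V) = 657 - 3*x**2 (R(x, V) = -3*(x*x - 219) = -3*(x**2 - 219) = -3*(-219 + x**2) = 657 - 3*x**2)
U = -28155 (U = 657 - 3*(-98)**2 = 657 - 3*9604 = 657 - 28812 = -28155)
v = -1/14604 (v = 1/(13551 - 28155) = 1/(-14604) = -1/14604 ≈ -6.8474e-5)
Z(G) = -2*G**2 (Z(G) = -(G + G)**2/2 = -4*G**2/2 = -2*G**2)
(v - 5878)/(-36328 + Z(208)) = (-1/14604 - 5878)/(-36328 - 2*208**2) = -85842313/(14604*(-36328 - 2*43264)) = -85842313/(14604*(-36328 - 86528)) = -85842313/14604/(-122856) = -85842313/14604*(-1/122856) = 85842313/1794189024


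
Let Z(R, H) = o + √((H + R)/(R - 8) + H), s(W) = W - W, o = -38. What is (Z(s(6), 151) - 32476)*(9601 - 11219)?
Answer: 52607652 - 809*√2114/2 ≈ 5.2589e+7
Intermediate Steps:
s(W) = 0
Z(R, H) = -38 + √(H + (H + R)/(-8 + R)) (Z(R, H) = -38 + √((H + R)/(R - 8) + H) = -38 + √((H + R)/(-8 + R) + H) = -38 + √(H + (H + R)/(-8 + R)))
(Z(s(6), 151) - 32476)*(9601 - 11219) = ((-38 + √((151 + 0 + 151*(-8 + 0))/(-8 + 0))) - 32476)*(9601 - 11219) = ((-38 + √((151 + 0 + 151*(-8))/(-8))) - 32476)*(-1618) = ((-38 + √(-(151 + 0 - 1208)/8)) - 32476)*(-1618) = ((-38 + √(-⅛*(-1057))) - 32476)*(-1618) = ((-38 + √(1057/8)) - 32476)*(-1618) = ((-38 + √2114/4) - 32476)*(-1618) = (-32514 + √2114/4)*(-1618) = 52607652 - 809*√2114/2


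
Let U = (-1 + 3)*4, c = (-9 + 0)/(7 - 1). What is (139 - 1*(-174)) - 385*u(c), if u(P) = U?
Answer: -2767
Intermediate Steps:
c = -3/2 (c = -9/6 = -9*1/6 = -3/2 ≈ -1.5000)
U = 8 (U = 2*4 = 8)
u(P) = 8
(139 - 1*(-174)) - 385*u(c) = (139 - 1*(-174)) - 385*8 = (139 + 174) - 3080 = 313 - 3080 = -2767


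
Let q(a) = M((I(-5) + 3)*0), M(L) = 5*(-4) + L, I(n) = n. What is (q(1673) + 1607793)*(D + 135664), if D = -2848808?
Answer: -4362119668312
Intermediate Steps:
M(L) = -20 + L
q(a) = -20 (q(a) = -20 + (-5 + 3)*0 = -20 - 2*0 = -20 + 0 = -20)
(q(1673) + 1607793)*(D + 135664) = (-20 + 1607793)*(-2848808 + 135664) = 1607773*(-2713144) = -4362119668312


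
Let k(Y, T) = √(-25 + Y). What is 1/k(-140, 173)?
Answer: -I*√165/165 ≈ -0.07785*I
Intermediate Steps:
1/k(-140, 173) = 1/(√(-25 - 140)) = 1/(√(-165)) = 1/(I*√165) = -I*√165/165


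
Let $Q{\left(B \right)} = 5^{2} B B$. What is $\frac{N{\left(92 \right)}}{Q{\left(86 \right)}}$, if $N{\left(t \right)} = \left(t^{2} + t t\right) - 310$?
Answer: $\frac{8309}{92450} \approx 0.089876$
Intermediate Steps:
$Q{\left(B \right)} = 25 B^{2}$ ($Q{\left(B \right)} = 25 B B = 25 B^{2}$)
$N{\left(t \right)} = -310 + 2 t^{2}$ ($N{\left(t \right)} = \left(t^{2} + t^{2}\right) - 310 = 2 t^{2} - 310 = -310 + 2 t^{2}$)
$\frac{N{\left(92 \right)}}{Q{\left(86 \right)}} = \frac{-310 + 2 \cdot 92^{2}}{25 \cdot 86^{2}} = \frac{-310 + 2 \cdot 8464}{25 \cdot 7396} = \frac{-310 + 16928}{184900} = 16618 \cdot \frac{1}{184900} = \frac{8309}{92450}$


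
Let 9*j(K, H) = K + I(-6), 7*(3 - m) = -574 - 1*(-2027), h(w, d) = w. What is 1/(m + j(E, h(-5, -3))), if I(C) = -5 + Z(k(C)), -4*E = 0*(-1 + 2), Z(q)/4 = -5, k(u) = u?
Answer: -63/13063 ≈ -0.0048228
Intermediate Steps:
Z(q) = -20 (Z(q) = 4*(-5) = -20)
E = 0 (E = -0*(-1 + 2) = -0 = -1/4*0 = 0)
m = -1432/7 (m = 3 - (-574 - 1*(-2027))/7 = 3 - (-574 + 2027)/7 = 3 - 1/7*1453 = 3 - 1453/7 = -1432/7 ≈ -204.57)
I(C) = -25 (I(C) = -5 - 20 = -25)
j(K, H) = -25/9 + K/9 (j(K, H) = (K - 25)/9 = (-25 + K)/9 = -25/9 + K/9)
1/(m + j(E, h(-5, -3))) = 1/(-1432/7 + (-25/9 + (1/9)*0)) = 1/(-1432/7 + (-25/9 + 0)) = 1/(-1432/7 - 25/9) = 1/(-13063/63) = -63/13063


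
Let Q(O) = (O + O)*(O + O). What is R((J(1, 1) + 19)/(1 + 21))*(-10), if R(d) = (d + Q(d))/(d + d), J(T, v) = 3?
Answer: -25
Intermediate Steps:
Q(O) = 4*O² (Q(O) = (2*O)*(2*O) = 4*O²)
R(d) = (d + 4*d²)/(2*d) (R(d) = (d + 4*d²)/(d + d) = (d + 4*d²)/((2*d)) = (d + 4*d²)*(1/(2*d)) = (d + 4*d²)/(2*d))
R((J(1, 1) + 19)/(1 + 21))*(-10) = (½ + 2*((3 + 19)/(1 + 21)))*(-10) = (½ + 2*(22/22))*(-10) = (½ + 2*(22*(1/22)))*(-10) = (½ + 2*1)*(-10) = (½ + 2)*(-10) = (5/2)*(-10) = -25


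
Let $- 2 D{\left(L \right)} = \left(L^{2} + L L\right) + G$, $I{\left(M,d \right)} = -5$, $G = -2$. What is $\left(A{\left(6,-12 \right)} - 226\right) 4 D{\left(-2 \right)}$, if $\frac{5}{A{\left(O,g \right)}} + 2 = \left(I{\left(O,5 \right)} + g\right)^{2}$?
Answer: $\frac{778284}{287} \approx 2711.8$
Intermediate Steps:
$D{\left(L \right)} = 1 - L^{2}$ ($D{\left(L \right)} = - \frac{\left(L^{2} + L L\right) - 2}{2} = - \frac{\left(L^{2} + L^{2}\right) - 2}{2} = - \frac{2 L^{2} - 2}{2} = - \frac{-2 + 2 L^{2}}{2} = 1 - L^{2}$)
$A{\left(O,g \right)} = \frac{5}{-2 + \left(-5 + g\right)^{2}}$
$\left(A{\left(6,-12 \right)} - 226\right) 4 D{\left(-2 \right)} = \left(\frac{5}{-2 + \left(-5 - 12\right)^{2}} - 226\right) 4 \left(1 - \left(-2\right)^{2}\right) = \left(\frac{5}{-2 + \left(-17\right)^{2}} - 226\right) 4 \left(1 - 4\right) = \left(\frac{5}{-2 + 289} - 226\right) 4 \left(1 - 4\right) = \left(\frac{5}{287} - 226\right) 4 \left(-3\right) = \left(5 \cdot \frac{1}{287} - 226\right) \left(-12\right) = \left(\frac{5}{287} - 226\right) \left(-12\right) = \left(- \frac{64857}{287}\right) \left(-12\right) = \frac{778284}{287}$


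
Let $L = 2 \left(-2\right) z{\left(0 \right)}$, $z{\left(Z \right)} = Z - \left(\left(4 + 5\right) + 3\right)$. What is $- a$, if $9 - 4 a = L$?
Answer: $\frac{39}{4} \approx 9.75$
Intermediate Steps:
$z{\left(Z \right)} = -12 + Z$ ($z{\left(Z \right)} = Z - \left(9 + 3\right) = Z - 12 = -12 + Z$)
$L = 48$ ($L = 2 \left(-2\right) \left(-12 + 0\right) = \left(-4\right) \left(-12\right) = 48$)
$a = - \frac{39}{4}$ ($a = \frac{9}{4} - 12 = - \frac{39}{4} \approx -9.75$)
$- a = \left(-1\right) \left(- \frac{39}{4}\right) = \frac{39}{4}$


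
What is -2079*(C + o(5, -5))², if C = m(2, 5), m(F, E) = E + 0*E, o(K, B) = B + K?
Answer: -51975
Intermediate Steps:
m(F, E) = E (m(F, E) = E + 0 = E)
C = 5
-2079*(C + o(5, -5))² = -2079*(5 + (-5 + 5))² = -2079*(5 + 0)² = -2079*5² = -2079*25 = -51975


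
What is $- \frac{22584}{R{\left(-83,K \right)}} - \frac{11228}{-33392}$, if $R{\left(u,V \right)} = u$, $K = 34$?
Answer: $\frac{188764213}{692884} \approx 272.43$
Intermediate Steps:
$- \frac{22584}{R{\left(-83,K \right)}} - \frac{11228}{-33392} = - \frac{22584}{-83} - \frac{11228}{-33392} = \left(-22584\right) \left(- \frac{1}{83}\right) - - \frac{2807}{8348} = \frac{22584}{83} + \frac{2807}{8348} = \frac{188764213}{692884}$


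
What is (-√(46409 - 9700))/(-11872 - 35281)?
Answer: √36709/47153 ≈ 0.0040633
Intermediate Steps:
(-√(46409 - 9700))/(-11872 - 35281) = -√36709/(-47153) = -√36709*(-1/47153) = √36709/47153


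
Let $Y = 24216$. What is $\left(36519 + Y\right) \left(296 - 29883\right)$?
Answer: $-1796966445$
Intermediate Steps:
$\left(36519 + Y\right) \left(296 - 29883\right) = \left(36519 + 24216\right) \left(296 - 29883\right) = 60735 \left(-29587\right) = -1796966445$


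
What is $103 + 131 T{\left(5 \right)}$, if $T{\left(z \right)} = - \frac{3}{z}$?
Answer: $\frac{122}{5} \approx 24.4$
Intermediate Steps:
$103 + 131 T{\left(5 \right)} = 103 + 131 \left(- \frac{3}{5}\right) = 103 - \frac{393}{5} = \frac{122}{5}$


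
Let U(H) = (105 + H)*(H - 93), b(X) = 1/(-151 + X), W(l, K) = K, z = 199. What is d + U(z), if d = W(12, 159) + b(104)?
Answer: 1522000/47 ≈ 32383.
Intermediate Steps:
U(H) = (-93 + H)*(105 + H) (U(H) = (105 + H)*(-93 + H) = (-93 + H)*(105 + H))
d = 7472/47 (d = 159 + 1/(-151 + 104) = 159 + 1/(-47) = 159 - 1/47 = 7472/47 ≈ 158.98)
d + U(z) = 7472/47 + (-9765 + 199**2 + 12*199) = 7472/47 + (-9765 + 39601 + 2388) = 7472/47 + 32224 = 1522000/47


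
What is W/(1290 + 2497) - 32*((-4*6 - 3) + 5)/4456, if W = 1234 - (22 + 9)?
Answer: 1003327/2109359 ≈ 0.47566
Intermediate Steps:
W = 1203 (W = 1234 - 31 = 1203)
W/(1290 + 2497) - 32*((-4*6 - 3) + 5)/4456 = 1203/(1290 + 2497) - 32*((-4*6 - 3) + 5)/4456 = 1203/3787 - 32*((-24 - 3) + 5)*(1/4456) = 1203*(1/3787) - 32*(-27 + 5)*(1/4456) = 1203/3787 - 32*(-22)*(1/4456) = 1203/3787 + 704*(1/4456) = 1203/3787 + 88/557 = 1003327/2109359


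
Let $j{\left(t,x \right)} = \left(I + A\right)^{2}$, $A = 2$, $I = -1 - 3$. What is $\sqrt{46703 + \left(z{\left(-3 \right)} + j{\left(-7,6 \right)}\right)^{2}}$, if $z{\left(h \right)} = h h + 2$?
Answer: $4 \sqrt{2933} \approx 216.63$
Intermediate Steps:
$I = -4$
$z{\left(h \right)} = 2 + h^{2}$ ($z{\left(h \right)} = h^{2} + 2 = 2 + h^{2}$)
$j{\left(t,x \right)} = 4$ ($j{\left(t,x \right)} = \left(-4 + 2\right)^{2} = \left(-2\right)^{2} = 4$)
$\sqrt{46703 + \left(z{\left(-3 \right)} + j{\left(-7,6 \right)}\right)^{2}} = \sqrt{46703 + \left(\left(2 + \left(-3\right)^{2}\right) + 4\right)^{2}} = \sqrt{46703 + \left(\left(2 + 9\right) + 4\right)^{2}} = \sqrt{46703 + \left(11 + 4\right)^{2}} = \sqrt{46703 + 15^{2}} = \sqrt{46703 + 225} = \sqrt{46928} = 4 \sqrt{2933}$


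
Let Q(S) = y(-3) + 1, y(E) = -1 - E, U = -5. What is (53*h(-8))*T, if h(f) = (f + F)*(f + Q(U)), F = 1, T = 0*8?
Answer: 0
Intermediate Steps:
T = 0
Q(S) = 3 (Q(S) = (-1 - 1*(-3)) + 1 = (-1 + 3) + 1 = 2 + 1 = 3)
h(f) = (1 + f)*(3 + f) (h(f) = (f + 1)*(f + 3) = (1 + f)*(3 + f))
(53*h(-8))*T = (53*(3 + (-8)² + 4*(-8)))*0 = (53*(3 + 64 - 32))*0 = (53*35)*0 = 1855*0 = 0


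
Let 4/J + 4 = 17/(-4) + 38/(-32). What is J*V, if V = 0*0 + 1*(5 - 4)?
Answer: -64/151 ≈ -0.42384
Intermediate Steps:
J = -64/151 (J = 4/(-4 + (17/(-4) + 38/(-32))) = 4/(-4 + (17*(-¼) + 38*(-1/32))) = 4/(-4 + (-17/4 - 19/16)) = 4/(-4 - 87/16) = 4/(-151/16) = 4*(-16/151) = -64/151 ≈ -0.42384)
V = 1 (V = 0 + 1*1 = 0 + 1 = 1)
J*V = -64/151*1 = -64/151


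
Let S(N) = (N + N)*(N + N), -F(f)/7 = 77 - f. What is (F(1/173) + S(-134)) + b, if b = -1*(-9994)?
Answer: 14061274/173 ≈ 81279.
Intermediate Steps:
F(f) = -539 + 7*f (F(f) = -7*(77 - f) = -539 + 7*f)
b = 9994
S(N) = 4*N² (S(N) = (2*N)*(2*N) = 4*N²)
(F(1/173) + S(-134)) + b = ((-539 + 7/173) + 4*(-134)²) + 9994 = ((-539 + 7*(1/173)) + 4*17956) + 9994 = ((-539 + 7/173) + 71824) + 9994 = (-93240/173 + 71824) + 9994 = 12332312/173 + 9994 = 14061274/173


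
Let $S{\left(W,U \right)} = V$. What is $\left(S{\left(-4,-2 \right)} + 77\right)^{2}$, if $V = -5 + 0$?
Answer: $5184$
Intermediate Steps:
$V = -5$
$S{\left(W,U \right)} = -5$
$\left(S{\left(-4,-2 \right)} + 77\right)^{2} = \left(-5 + 77\right)^{2} = 72^{2} = 5184$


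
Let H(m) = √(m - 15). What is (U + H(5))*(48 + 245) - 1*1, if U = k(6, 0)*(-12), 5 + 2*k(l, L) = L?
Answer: 8789 + 293*I*√10 ≈ 8789.0 + 926.55*I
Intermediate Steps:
k(l, L) = -5/2 + L/2
H(m) = √(-15 + m)
U = 30 (U = (-5/2 + (½)*0)*(-12) = (-5/2 + 0)*(-12) = -5/2*(-12) = 30)
(U + H(5))*(48 + 245) - 1*1 = (30 + √(-15 + 5))*(48 + 245) - 1*1 = (30 + √(-10))*293 - 1 = (30 + I*√10)*293 - 1 = (8790 + 293*I*√10) - 1 = 8789 + 293*I*√10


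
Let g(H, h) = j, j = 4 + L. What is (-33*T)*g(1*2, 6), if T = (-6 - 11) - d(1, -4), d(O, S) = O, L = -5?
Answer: -594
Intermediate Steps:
j = -1 (j = 4 - 5 = -1)
g(H, h) = -1
T = -18 (T = (-6 - 11) - 1*1 = -17 - 1 = -18)
(-33*T)*g(1*2, 6) = -33*(-18)*(-1) = 594*(-1) = -594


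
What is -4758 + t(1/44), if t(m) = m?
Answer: -209351/44 ≈ -4758.0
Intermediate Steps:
-4758 + t(1/44) = -4758 + 1/44 = -209351/44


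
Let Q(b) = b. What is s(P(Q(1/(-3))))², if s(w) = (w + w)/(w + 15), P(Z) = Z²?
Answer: 1/4624 ≈ 0.00021626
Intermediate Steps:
s(w) = 2*w/(15 + w) (s(w) = (2*w)/(15 + w) = 2*w/(15 + w))
s(P(Q(1/(-3))))² = (2*(1/(-3))²/(15 + (1/(-3))²))² = (2*(-⅓)²/(15 + (-⅓)²))² = (2*(⅑)/(15 + ⅑))² = (2*(⅑)/(136/9))² = (2*(⅑)*(9/136))² = (1/68)² = 1/4624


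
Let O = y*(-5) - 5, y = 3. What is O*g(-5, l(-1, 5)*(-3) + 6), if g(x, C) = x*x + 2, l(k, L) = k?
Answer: -540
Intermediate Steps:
g(x, C) = 2 + x**2 (g(x, C) = x**2 + 2 = 2 + x**2)
O = -20 (O = 3*(-5) - 5 = -15 - 5 = -20)
O*g(-5, l(-1, 5)*(-3) + 6) = -20*(2 + (-5)**2) = -20*(2 + 25) = -20*27 = -540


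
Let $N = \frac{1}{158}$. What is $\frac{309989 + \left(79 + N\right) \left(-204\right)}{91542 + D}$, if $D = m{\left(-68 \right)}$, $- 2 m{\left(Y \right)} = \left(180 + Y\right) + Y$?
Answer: $\frac{4643173}{1446016} \approx 3.211$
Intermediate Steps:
$N = \frac{1}{158} \approx 0.0063291$
$m{\left(Y \right)} = -90 - Y$ ($m{\left(Y \right)} = - \frac{\left(180 + Y\right) + Y}{2} = - \frac{180 + 2 Y}{2} = -90 - Y$)
$D = -22$ ($D = -90 - -68 = -90 + 68 = -22$)
$\frac{309989 + \left(79 + N\right) \left(-204\right)}{91542 + D} = \frac{309989 + \left(79 + \frac{1}{158}\right) \left(-204\right)}{91542 - 22} = \frac{309989 + \frac{12483}{158} \left(-204\right)}{91520} = \left(309989 - \frac{1273266}{79}\right) \frac{1}{91520} = \frac{23215865}{79} \cdot \frac{1}{91520} = \frac{4643173}{1446016}$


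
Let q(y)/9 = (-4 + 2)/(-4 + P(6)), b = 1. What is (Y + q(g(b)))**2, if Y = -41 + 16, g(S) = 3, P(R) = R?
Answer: 1156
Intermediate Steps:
Y = -25
q(y) = -9 (q(y) = 9*((-4 + 2)/(-4 + 6)) = 9*(-2/2) = 9*(-2*1/2) = 9*(-1) = -9)
(Y + q(g(b)))**2 = (-25 - 9)**2 = (-34)**2 = 1156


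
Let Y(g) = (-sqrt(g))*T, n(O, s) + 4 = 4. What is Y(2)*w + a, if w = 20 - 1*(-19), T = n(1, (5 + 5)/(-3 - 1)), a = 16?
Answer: 16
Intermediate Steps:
n(O, s) = 0 (n(O, s) = -4 + 4 = 0)
T = 0
Y(g) = 0 (Y(g) = -sqrt(g)*0 = 0)
w = 39 (w = 20 + 19 = 39)
Y(2)*w + a = 0*39 + 16 = 0 + 16 = 16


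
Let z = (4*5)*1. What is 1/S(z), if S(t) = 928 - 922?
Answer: ⅙ ≈ 0.16667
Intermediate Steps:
z = 20 (z = 20*1 = 20)
S(t) = 6
1/S(z) = 1/6 = ⅙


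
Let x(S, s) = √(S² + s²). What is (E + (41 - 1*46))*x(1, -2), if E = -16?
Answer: -21*√5 ≈ -46.957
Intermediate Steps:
(E + (41 - 1*46))*x(1, -2) = (-16 + (41 - 1*46))*√(1² + (-2)²) = (-16 + (41 - 46))*√(1 + 4) = (-16 - 5)*√5 = -21*√5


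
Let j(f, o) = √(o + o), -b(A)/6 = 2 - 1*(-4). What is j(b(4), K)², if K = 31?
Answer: 62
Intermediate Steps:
b(A) = -36 (b(A) = -6*(2 - 1*(-4)) = -6*(2 + 4) = -6*6 = -36)
j(f, o) = √2*√o (j(f, o) = √(2*o) = √2*√o)
j(b(4), K)² = (√2*√31)² = (√62)² = 62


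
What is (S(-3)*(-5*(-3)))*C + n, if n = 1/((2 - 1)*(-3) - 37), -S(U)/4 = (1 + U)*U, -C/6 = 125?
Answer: 10799999/40 ≈ 2.7000e+5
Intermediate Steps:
C = -750 (C = -6*125 = -750)
S(U) = -4*U*(1 + U) (S(U) = -4*(1 + U)*U = -4*U*(1 + U))
n = -1/40 (n = 1/(1*(-3) - 37) = 1/(-3 - 37) = 1/(-40) = -1/40 ≈ -0.025000)
(S(-3)*(-5*(-3)))*C + n = ((-4*(-3)*(1 - 3))*(-5*(-3)))*(-750) - 1/40 = (-4*(-3)*(-2)*15)*(-750) - 1/40 = -24*15*(-750) - 1/40 = -360*(-750) - 1/40 = 270000 - 1/40 = 10799999/40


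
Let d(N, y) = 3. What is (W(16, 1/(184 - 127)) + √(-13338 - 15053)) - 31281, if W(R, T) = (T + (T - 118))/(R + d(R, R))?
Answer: -33884047/1083 + I*√28391 ≈ -31287.0 + 168.5*I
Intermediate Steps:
W(R, T) = (-118 + 2*T)/(3 + R) (W(R, T) = (T + (T - 118))/(R + 3) = (T + (-118 + T))/(3 + R) = (-118 + 2*T)/(3 + R))
(W(16, 1/(184 - 127)) + √(-13338 - 15053)) - 31281 = (2*(-59 + 1/(184 - 127))/(3 + 16) + √(-13338 - 15053)) - 31281 = (2*(-59 + 1/57)/19 + √(-28391)) - 31281 = (2*(1/19)*(-59 + 1/57) + I*√28391) - 31281 = (2*(1/19)*(-3362/57) + I*√28391) - 31281 = (-6724/1083 + I*√28391) - 31281 = -33884047/1083 + I*√28391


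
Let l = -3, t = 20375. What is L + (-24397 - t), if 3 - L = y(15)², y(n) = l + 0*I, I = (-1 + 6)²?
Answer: -44778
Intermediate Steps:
I = 25 (I = 5² = 25)
y(n) = -3 (y(n) = -3 + 0*25 = -3 + 0 = -3)
L = -6 (L = 3 - 1*(-3)² = 3 - 1*9 = 3 - 9 = -6)
L + (-24397 - t) = -6 + (-24397 - 1*20375) = -6 + (-24397 - 20375) = -6 - 44772 = -44778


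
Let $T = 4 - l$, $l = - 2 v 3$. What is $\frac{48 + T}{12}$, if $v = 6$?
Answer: $\frac{22}{3} \approx 7.3333$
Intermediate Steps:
$l = -36$ ($l = \left(-2\right) 6 \cdot 3 = \left(-12\right) 3 = -36$)
$T = 40$ ($T = 4 - -36 = 4 + 36 = 40$)
$\frac{48 + T}{12} = \frac{48 + 40}{12} = 88 \cdot \frac{1}{12} = \frac{22}{3}$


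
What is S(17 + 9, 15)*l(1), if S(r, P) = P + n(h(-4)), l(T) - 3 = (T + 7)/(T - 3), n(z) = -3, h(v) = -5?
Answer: -12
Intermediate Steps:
l(T) = 3 + (7 + T)/(-3 + T) (l(T) = 3 + (T + 7)/(T - 3) = 3 + (7 + T)/(-3 + T))
S(r, P) = -3 + P (S(r, P) = P - 3 = -3 + P)
S(17 + 9, 15)*l(1) = (-3 + 15)*(2*(-1 + 2*1)/(-3 + 1)) = 12*(2*(-1 + 2)/(-2)) = 12*(2*(-½)*1) = 12*(-1) = -12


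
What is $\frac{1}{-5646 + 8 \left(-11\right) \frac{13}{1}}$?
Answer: $- \frac{1}{6790} \approx -0.00014728$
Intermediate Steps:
$\frac{1}{-5646 + 8 \left(-11\right) \frac{13}{1}} = \frac{1}{-5646 - 88 \cdot 13 \cdot 1} = \frac{1}{-5646 - 1144} = \frac{1}{-6790} = - \frac{1}{6790}$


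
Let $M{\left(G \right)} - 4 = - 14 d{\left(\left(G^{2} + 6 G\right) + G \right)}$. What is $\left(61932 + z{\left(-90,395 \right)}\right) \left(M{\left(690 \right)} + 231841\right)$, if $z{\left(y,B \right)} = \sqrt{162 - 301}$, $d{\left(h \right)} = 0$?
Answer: $14358624540 + 231845 i \sqrt{139} \approx 1.4359 \cdot 10^{10} + 2.7334 \cdot 10^{6} i$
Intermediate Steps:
$z{\left(y,B \right)} = i \sqrt{139}$ ($z{\left(y,B \right)} = \sqrt{-139} = i \sqrt{139}$)
$M{\left(G \right)} = 4$ ($M{\left(G \right)} = 4 - 0 = 4 + 0 = 4$)
$\left(61932 + z{\left(-90,395 \right)}\right) \left(M{\left(690 \right)} + 231841\right) = \left(61932 + i \sqrt{139}\right) \left(4 + 231841\right) = \left(61932 + i \sqrt{139}\right) 231845 = 14358624540 + 231845 i \sqrt{139}$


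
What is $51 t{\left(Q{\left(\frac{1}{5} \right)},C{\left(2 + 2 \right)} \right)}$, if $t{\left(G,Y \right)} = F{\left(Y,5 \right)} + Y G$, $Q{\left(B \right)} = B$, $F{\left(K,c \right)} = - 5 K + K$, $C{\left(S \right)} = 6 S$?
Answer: $- \frac{23256}{5} \approx -4651.2$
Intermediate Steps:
$F{\left(K,c \right)} = - 4 K$
$t{\left(G,Y \right)} = - 4 Y + G Y$ ($t{\left(G,Y \right)} = - 4 Y + Y G = - 4 Y + G Y$)
$51 t{\left(Q{\left(\frac{1}{5} \right)},C{\left(2 + 2 \right)} \right)} = 51 \cdot 6 \left(2 + 2\right) \left(-4 + \frac{1}{5}\right) = 51 \cdot 6 \cdot 4 \left(-4 + \frac{1}{5}\right) = 51 \cdot 24 \left(- \frac{19}{5}\right) = 51 \left(- \frac{456}{5}\right) = - \frac{23256}{5}$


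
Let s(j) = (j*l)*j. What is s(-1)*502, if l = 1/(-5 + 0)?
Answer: -502/5 ≈ -100.40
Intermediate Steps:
l = -⅕ (l = 1/(-5) = -⅕ ≈ -0.20000)
s(j) = -j²/5 (s(j) = (j*(-⅕))*j = (-j/5)*j = -j²/5)
s(-1)*502 = -⅕*(-1)²*502 = -⅕*1*502 = -⅕*502 = -502/5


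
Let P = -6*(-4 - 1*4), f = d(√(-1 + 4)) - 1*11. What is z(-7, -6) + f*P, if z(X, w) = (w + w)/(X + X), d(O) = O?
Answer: -3690/7 + 48*√3 ≈ -444.00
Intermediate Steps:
z(X, w) = w/X (z(X, w) = (2*w)/((2*X)) = (2*w)*(1/(2*X)) = w/X)
f = -11 + √3 (f = √(-1 + 4) - 1*11 = √3 - 11 = -11 + √3 ≈ -9.2679)
P = 48 (P = -6*(-4 - 4) = -6*(-8) = 48)
z(-7, -6) + f*P = -6/(-7) + (-11 + √3)*48 = -6*(-⅐) + (-528 + 48*√3) = 6/7 + (-528 + 48*√3) = -3690/7 + 48*√3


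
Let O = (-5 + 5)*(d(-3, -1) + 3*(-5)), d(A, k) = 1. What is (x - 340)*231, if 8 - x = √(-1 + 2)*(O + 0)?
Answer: -76692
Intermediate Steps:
O = 0 (O = (-5 + 5)*(1 + 3*(-5)) = 0*(1 - 15) = 0*(-14) = 0)
x = 8 (x = 8 - √(-1 + 2)*(0 + 0) = 8 - √1*0 = 8 - 0 = 8 - 1*0 = 8 + 0 = 8)
(x - 340)*231 = (8 - 340)*231 = -332*231 = -76692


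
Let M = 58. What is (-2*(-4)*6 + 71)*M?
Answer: 6902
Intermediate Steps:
(-2*(-4)*6 + 71)*M = (-2*(-4)*6 + 71)*58 = (8*6 + 71)*58 = (48 + 71)*58 = 119*58 = 6902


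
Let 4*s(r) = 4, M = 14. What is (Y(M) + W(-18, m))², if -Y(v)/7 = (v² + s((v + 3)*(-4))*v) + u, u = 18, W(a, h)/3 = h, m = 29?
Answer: 2277081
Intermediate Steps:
W(a, h) = 3*h
s(r) = 1 (s(r) = (¼)*4 = 1)
Y(v) = -126 - 7*v - 7*v² (Y(v) = -7*((v² + 1*v) + 18) = -7*((v² + v) + 18) = -7*((v + v²) + 18) = -7*(18 + v + v²) = -126 - 7*v - 7*v²)
(Y(M) + W(-18, m))² = ((-126 - 7*14 - 7*14²) + 3*29)² = ((-126 - 98 - 7*196) + 87)² = ((-126 - 98 - 1372) + 87)² = (-1596 + 87)² = (-1509)² = 2277081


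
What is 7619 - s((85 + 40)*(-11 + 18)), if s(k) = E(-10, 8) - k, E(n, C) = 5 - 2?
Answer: 8491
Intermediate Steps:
E(n, C) = 3
s(k) = 3 - k
7619 - s((85 + 40)*(-11 + 18)) = 7619 - (3 - (85 + 40)*(-11 + 18)) = 7619 - (3 - 125*7) = 7619 - (3 - 1*875) = 7619 - (3 - 875) = 7619 - 1*(-872) = 7619 + 872 = 8491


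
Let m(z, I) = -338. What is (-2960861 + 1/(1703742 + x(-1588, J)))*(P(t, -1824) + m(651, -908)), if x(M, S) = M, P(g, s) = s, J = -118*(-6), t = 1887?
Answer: 5448068547555033/851077 ≈ 6.4014e+9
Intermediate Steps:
J = 708
(-2960861 + 1/(1703742 + x(-1588, J)))*(P(t, -1824) + m(651, -908)) = (-2960861 + 1/(1703742 - 1588))*(-1824 - 338) = (-2960861 + 1/1702154)*(-2162) = -5039841394593/1702154*(-2162) = 5448068547555033/851077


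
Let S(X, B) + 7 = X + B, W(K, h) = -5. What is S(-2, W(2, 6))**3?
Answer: -2744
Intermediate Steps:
S(X, B) = -7 + B + X (S(X, B) = -7 + (X + B) = -7 + (B + X) = -7 + B + X)
S(-2, W(2, 6))**3 = (-7 - 5 - 2)**3 = (-14)**3 = -2744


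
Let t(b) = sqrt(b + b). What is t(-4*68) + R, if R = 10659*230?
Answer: 2451570 + 4*I*sqrt(34) ≈ 2.4516e+6 + 23.324*I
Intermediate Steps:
t(b) = sqrt(2)*sqrt(b) (t(b) = sqrt(2*b) = sqrt(2)*sqrt(b))
R = 2451570
t(-4*68) + R = sqrt(2)*sqrt(-4*68) + 2451570 = sqrt(2)*sqrt(-272) + 2451570 = sqrt(2)*(4*I*sqrt(17)) + 2451570 = 4*I*sqrt(34) + 2451570 = 2451570 + 4*I*sqrt(34)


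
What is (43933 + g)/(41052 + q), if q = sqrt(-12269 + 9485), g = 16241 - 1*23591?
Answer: 125150443/140439124 - 36583*I*sqrt(174)/421317372 ≈ 0.89114 - 0.0011454*I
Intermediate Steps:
g = -7350 (g = 16241 - 23591 = -7350)
q = 4*I*sqrt(174) (q = sqrt(-2784) = 4*I*sqrt(174) ≈ 52.764*I)
(43933 + g)/(41052 + q) = (43933 - 7350)/(41052 + 4*I*sqrt(174)) = 36583/(41052 + 4*I*sqrt(174))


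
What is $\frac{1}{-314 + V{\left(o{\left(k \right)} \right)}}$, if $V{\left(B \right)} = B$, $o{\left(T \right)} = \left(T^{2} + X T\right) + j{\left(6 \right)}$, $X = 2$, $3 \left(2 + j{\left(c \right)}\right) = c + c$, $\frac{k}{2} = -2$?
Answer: $- \frac{1}{304} \approx -0.0032895$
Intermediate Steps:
$k = -4$ ($k = 2 \left(-2\right) = -4$)
$j{\left(c \right)} = -2 + \frac{2 c}{3}$ ($j{\left(c \right)} = -2 + \frac{c + c}{3} = -2 + \frac{2 c}{3}$)
$o{\left(T \right)} = 2 + T^{2} + 2 T$ ($o{\left(T \right)} = \left(T^{2} + 2 T\right) + \left(-2 + \frac{2}{3} \cdot 6\right) = \left(T^{2} + 2 T\right) + \left(-2 + 4\right) = \left(T^{2} + 2 T\right) + 2 = 2 + T^{2} + 2 T$)
$\frac{1}{-314 + V{\left(o{\left(k \right)} \right)}} = \frac{1}{-314 + \left(2 + \left(-4\right)^{2} + 2 \left(-4\right)\right)} = \frac{1}{-314 + \left(2 + 16 - 8\right)} = \frac{1}{-314 + 10} = \frac{1}{-304} = - \frac{1}{304}$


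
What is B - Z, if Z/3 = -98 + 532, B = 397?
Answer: -905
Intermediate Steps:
Z = 1302 (Z = 3*(-98 + 532) = 3*434 = 1302)
B - Z = 397 - 1*1302 = 397 - 1302 = -905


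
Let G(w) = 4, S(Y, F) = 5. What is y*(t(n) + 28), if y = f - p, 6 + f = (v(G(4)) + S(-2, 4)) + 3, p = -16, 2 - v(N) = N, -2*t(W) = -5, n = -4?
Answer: 488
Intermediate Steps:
t(W) = 5/2 (t(W) = -1/2*(-5) = 5/2)
v(N) = 2 - N
f = 0 (f = -6 + (((2 - 1*4) + 5) + 3) = -6 + (((2 - 4) + 5) + 3) = -6 + ((-2 + 5) + 3) = -6 + (3 + 3) = -6 + 6 = 0)
y = 16 (y = 0 - 1*(-16) = 0 + 16 = 16)
y*(t(n) + 28) = 16*(5/2 + 28) = 16*(61/2) = 488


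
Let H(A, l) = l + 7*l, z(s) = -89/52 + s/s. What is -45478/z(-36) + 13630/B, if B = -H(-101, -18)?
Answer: 170521787/2664 ≈ 64010.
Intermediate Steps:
z(s) = -37/52 (z(s) = -89*1/52 + 1 = -89/52 + 1 = -37/52)
H(A, l) = 8*l
B = 144 (B = -8*(-18) = -1*(-144) = 144)
-45478/z(-36) + 13630/B = -45478/(-37/52) + 13630/144 = -45478*(-52/37) + 13630*(1/144) = 2364856/37 + 6815/72 = 170521787/2664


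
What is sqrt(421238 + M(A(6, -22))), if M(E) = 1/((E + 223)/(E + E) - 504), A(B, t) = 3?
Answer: sqrt(824447430641)/1399 ≈ 649.03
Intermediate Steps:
M(E) = 1/(-504 + (223 + E)/(2*E)) (M(E) = 1/((223 + E)/((2*E)) - 504) = 1/((223 + E)*(1/(2*E)) - 504) = 1/((223 + E)/(2*E) - 504) = 1/(-504 + (223 + E)/(2*E)))
sqrt(421238 + M(A(6, -22))) = sqrt(421238 - 2*3/(-223 + 1007*3)) = sqrt(421238 - 2*3/(-223 + 3021)) = sqrt(421238 - 2*3/2798) = sqrt(421238 - 2*3*1/2798) = sqrt(421238 - 3/1399) = sqrt(589311959/1399) = sqrt(824447430641)/1399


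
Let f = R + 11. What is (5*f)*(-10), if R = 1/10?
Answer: -555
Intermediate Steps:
R = ⅒ ≈ 0.10000
f = 111/10 (f = ⅒ + 11 = 111/10 ≈ 11.100)
(5*f)*(-10) = (5*(111/10))*(-10) = (111/2)*(-10) = -555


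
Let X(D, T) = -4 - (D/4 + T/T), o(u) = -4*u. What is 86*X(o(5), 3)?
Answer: 0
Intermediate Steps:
X(D, T) = -5 - D/4 (X(D, T) = -4 - (D*(1/4) + 1) = -4 - (D/4 + 1) = -4 - (1 + D/4) = -4 + (-1 - D/4) = -5 - D/4)
86*X(o(5), 3) = 86*(-5 - (-1)*5) = 86*(-5 - 1/4*(-20)) = 86*(-5 + 5) = 86*0 = 0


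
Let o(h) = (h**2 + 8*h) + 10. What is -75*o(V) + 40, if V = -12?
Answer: -4310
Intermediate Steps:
o(h) = 10 + h**2 + 8*h
-75*o(V) + 40 = -75*(10 + (-12)**2 + 8*(-12)) + 40 = -75*(10 + 144 - 96) + 40 = -75*58 + 40 = -4350 + 40 = -4310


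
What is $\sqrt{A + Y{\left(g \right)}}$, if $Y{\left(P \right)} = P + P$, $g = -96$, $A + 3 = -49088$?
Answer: $i \sqrt{49283} \approx 222.0 i$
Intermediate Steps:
$A = -49091$ ($A = -3 - 49088 = -49091$)
$Y{\left(P \right)} = 2 P$
$\sqrt{A + Y{\left(g \right)}} = \sqrt{-49091 + 2 \left(-96\right)} = \sqrt{-49091 - 192} = \sqrt{-49283} = i \sqrt{49283}$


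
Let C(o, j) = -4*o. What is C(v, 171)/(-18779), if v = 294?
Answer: 1176/18779 ≈ 0.062623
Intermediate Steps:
C(v, 171)/(-18779) = -4*294/(-18779) = -1176*(-1/18779) = 1176/18779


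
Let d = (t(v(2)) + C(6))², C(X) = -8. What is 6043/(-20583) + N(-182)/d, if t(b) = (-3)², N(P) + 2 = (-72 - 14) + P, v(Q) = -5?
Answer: -5563453/20583 ≈ -270.29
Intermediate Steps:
N(P) = -88 + P (N(P) = -2 + ((-72 - 14) + P) = -2 + (-86 + P) = -88 + P)
t(b) = 9
d = 1 (d = (9 - 8)² = 1² = 1)
6043/(-20583) + N(-182)/d = 6043/(-20583) + (-88 - 182)/1 = 6043*(-1/20583) - 270*1 = -6043/20583 - 270 = -5563453/20583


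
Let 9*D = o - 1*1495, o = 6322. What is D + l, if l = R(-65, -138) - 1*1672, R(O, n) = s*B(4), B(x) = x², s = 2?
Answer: -3311/3 ≈ -1103.7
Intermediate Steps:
D = 1609/3 (D = (6322 - 1*1495)/9 = (6322 - 1495)/9 = (⅑)*4827 = 1609/3 ≈ 536.33)
R(O, n) = 32 (R(O, n) = 2*4² = 2*16 = 32)
l = -1640 (l = 32 - 1*1672 = 32 - 1672 = -1640)
D + l = 1609/3 - 1640 = -3311/3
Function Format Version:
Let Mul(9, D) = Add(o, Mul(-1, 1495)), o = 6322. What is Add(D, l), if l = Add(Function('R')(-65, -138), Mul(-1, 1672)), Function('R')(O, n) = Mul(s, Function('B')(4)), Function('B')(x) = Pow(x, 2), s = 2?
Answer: Rational(-3311, 3) ≈ -1103.7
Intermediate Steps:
D = Rational(1609, 3) (D = Mul(Rational(1, 9), Add(6322, Mul(-1, 1495))) = Mul(Rational(1, 9), Add(6322, -1495)) = Mul(Rational(1, 9), 4827) = Rational(1609, 3) ≈ 536.33)
Function('R')(O, n) = 32 (Function('R')(O, n) = Mul(2, Pow(4, 2)) = Mul(2, 16) = 32)
l = -1640 (l = Add(32, Mul(-1, 1672)) = Add(32, -1672) = -1640)
Add(D, l) = Add(Rational(1609, 3), -1640) = Rational(-3311, 3)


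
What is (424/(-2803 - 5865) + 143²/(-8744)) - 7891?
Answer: -149565864815/18948248 ≈ -7893.4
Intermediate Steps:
(424/(-2803 - 5865) + 143²/(-8744)) - 7891 = (424/(-8668) + 20449*(-1/8744)) - 7891 = (424*(-1/8668) - 20449/8744) - 7891 = (-106/2167 - 20449/8744) - 7891 = -45239847/18948248 - 7891 = -149565864815/18948248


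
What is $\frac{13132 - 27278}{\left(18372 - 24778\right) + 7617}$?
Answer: $- \frac{14146}{1211} \approx -11.681$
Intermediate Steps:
$\frac{13132 - 27278}{\left(18372 - 24778\right) + 7617} = - \frac{14146}{-6406 + 7617} = - \frac{14146}{1211}$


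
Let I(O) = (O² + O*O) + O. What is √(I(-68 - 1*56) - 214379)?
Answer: I*√183751 ≈ 428.66*I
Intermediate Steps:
I(O) = O + 2*O² (I(O) = (O² + O²) + O = 2*O² + O = O + 2*O²)
√(I(-68 - 1*56) - 214379) = √((-68 - 1*56)*(1 + 2*(-68 - 1*56)) - 214379) = √((-68 - 56)*(1 + 2*(-68 - 56)) - 214379) = √(-124*(1 + 2*(-124)) - 214379) = √(-124*(1 - 248) - 214379) = √(-124*(-247) - 214379) = √(30628 - 214379) = √(-183751) = I*√183751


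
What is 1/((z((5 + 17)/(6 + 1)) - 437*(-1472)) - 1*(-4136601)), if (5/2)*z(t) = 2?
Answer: 5/23899329 ≈ 2.0921e-7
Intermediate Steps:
z(t) = ⅘ (z(t) = (⅖)*2 = ⅘)
1/((z((5 + 17)/(6 + 1)) - 437*(-1472)) - 1*(-4136601)) = 1/((⅘ - 437*(-1472)) - 1*(-4136601)) = 1/((⅘ + 643264) + 4136601) = 1/(3216324/5 + 4136601) = 1/(23899329/5) = 5/23899329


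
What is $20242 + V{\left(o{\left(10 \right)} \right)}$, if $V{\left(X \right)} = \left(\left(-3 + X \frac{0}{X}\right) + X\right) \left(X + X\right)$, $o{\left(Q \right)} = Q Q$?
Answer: $39642$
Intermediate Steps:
$o{\left(Q \right)} = Q^{2}$
$V{\left(X \right)} = 2 X \left(-3 + X\right)$ ($V{\left(X \right)} = \left(\left(-3 + X 0\right) + X\right) 2 X = \left(\left(-3 + 0\right) + X\right) 2 X = \left(-3 + X\right) 2 X = 2 X \left(-3 + X\right)$)
$20242 + V{\left(o{\left(10 \right)} \right)} = 20242 + 2 \cdot 10^{2} \left(-3 + 10^{2}\right) = 20242 + 2 \cdot 100 \left(-3 + 100\right) = 20242 + 2 \cdot 100 \cdot 97 = 20242 + 19400 = 39642$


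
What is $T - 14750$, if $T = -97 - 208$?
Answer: $-15055$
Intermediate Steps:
$T = -305$
$T - 14750 = -305 - 14750 = -15055$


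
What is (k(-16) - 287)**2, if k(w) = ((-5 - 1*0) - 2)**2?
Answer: 56644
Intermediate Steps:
k(w) = 49 (k(w) = ((-5 + 0) - 2)**2 = (-5 - 2)**2 = (-7)**2 = 49)
(k(-16) - 287)**2 = (49 - 287)**2 = (-238)**2 = 56644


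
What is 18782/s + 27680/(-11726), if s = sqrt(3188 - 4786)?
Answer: -13840/5863 - 9391*I*sqrt(1598)/799 ≈ -2.3606 - 469.84*I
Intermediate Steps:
s = I*sqrt(1598) (s = sqrt(-1598) = I*sqrt(1598) ≈ 39.975*I)
18782/s + 27680/(-11726) = 18782/((I*sqrt(1598))) + 27680/(-11726) = 18782*(-I*sqrt(1598)/1598) + 27680*(-1/11726) = -9391*I*sqrt(1598)/799 - 13840/5863 = -13840/5863 - 9391*I*sqrt(1598)/799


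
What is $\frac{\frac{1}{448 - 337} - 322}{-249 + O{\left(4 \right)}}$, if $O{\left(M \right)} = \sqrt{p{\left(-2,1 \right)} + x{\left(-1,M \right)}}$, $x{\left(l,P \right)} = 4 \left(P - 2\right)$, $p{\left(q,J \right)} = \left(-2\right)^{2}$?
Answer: $\frac{2966503}{2293593} + \frac{71482 \sqrt{3}}{6880779} \approx 1.3114$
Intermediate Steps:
$p{\left(q,J \right)} = 4$
$x{\left(l,P \right)} = -8 + 4 P$ ($x{\left(l,P \right)} = 4 \left(-2 + P\right) = -8 + 4 P$)
$O{\left(M \right)} = \sqrt{-4 + 4 M}$ ($O{\left(M \right)} = \sqrt{4 + \left(-8 + 4 M\right)} = \sqrt{-4 + 4 M}$)
$\frac{\frac{1}{448 - 337} - 322}{-249 + O{\left(4 \right)}} = \frac{\frac{1}{448 - 337} - 322}{-249 + 2 \sqrt{-1 + 4}} = \frac{\frac{1}{111} - 322}{-249 + 2 \sqrt{3}} = - \frac{35741}{111 \left(-249 + 2 \sqrt{3}\right)}$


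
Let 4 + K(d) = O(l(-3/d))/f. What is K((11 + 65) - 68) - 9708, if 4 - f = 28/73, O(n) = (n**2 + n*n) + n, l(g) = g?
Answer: -27349065/2816 ≈ -9712.0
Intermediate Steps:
O(n) = n + 2*n**2 (O(n) = (n**2 + n**2) + n = 2*n**2 + n = n + 2*n**2)
f = 264/73 (f = 4 - 28/73 = 264/73 ≈ 3.6164)
K(d) = -4 - 73*(1 - 6/d)/(88*d) (K(d) = -4 + ((-3/d)*(1 + 2*(-3/d)))/(264/73) = -4 + ((-3/d)*(1 - 6/d))*(73/264) = -4 - 3*(1 - 6/d)/d*(73/264) = -4 - 73*(1 - 6/d)/(88*d))
K((11 + 65) - 68) - 9708 = (-4 - 73/(88*((11 + 65) - 68)) + 219/(44*((11 + 65) - 68)**2)) - 9708 = (-4 - 73/(88*(76 - 68)) + 219/(44*(76 - 68)**2)) - 9708 = (-4 - 73/88/8 + (219/44)/8**2) - 9708 = (-4 - 73/88*1/8 + (219/44)*(1/64)) - 9708 = (-4 - 73/704 + 219/2816) - 9708 = -11337/2816 - 9708 = -27349065/2816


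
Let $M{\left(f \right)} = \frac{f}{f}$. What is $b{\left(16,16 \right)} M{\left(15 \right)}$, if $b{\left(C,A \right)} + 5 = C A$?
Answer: $251$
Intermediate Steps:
$b{\left(C,A \right)} = -5 + A C$ ($b{\left(C,A \right)} = -5 + C A = -5 + A C$)
$M{\left(f \right)} = 1$
$b{\left(16,16 \right)} M{\left(15 \right)} = \left(-5 + 16 \cdot 16\right) 1 = \left(-5 + 256\right) 1 = 251 \cdot 1 = 251$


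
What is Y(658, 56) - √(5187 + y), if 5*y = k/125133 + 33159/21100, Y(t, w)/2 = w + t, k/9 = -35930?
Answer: 1428 - √1004397013702056147645/440051050 ≈ 1356.0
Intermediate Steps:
k = -323370 (k = 9*(-35930) = -323370)
Y(t, w) = 2*t + 2*w (Y(t, w) = 2*(w + t) = 2*(t + w) = 2*t + 2*w)
y = -891273951/4400510500 (y = (-323370/125133 + 33159/21100)/5 = (-323370*1/125133 + 33159*(1/21100))/5 = (-107790/41711 + 33159/21100)/5 = (⅕)*(-891273951/880102100) = -891273951/4400510500 ≈ -0.20254)
Y(658, 56) - √(5187 + y) = (2*658 + 2*56) - √(5187 - 891273951/4400510500) = (1316 + 112) - √(22824556689549/4400510500) = 1428 - √1004397013702056147645/440051050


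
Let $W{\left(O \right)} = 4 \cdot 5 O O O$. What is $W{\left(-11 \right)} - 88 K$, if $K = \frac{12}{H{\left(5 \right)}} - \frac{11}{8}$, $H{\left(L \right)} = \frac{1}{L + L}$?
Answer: $-37059$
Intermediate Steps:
$H{\left(L \right)} = \frac{1}{2 L}$
$W{\left(O \right)} = 20 O^{3}$ ($W{\left(O \right)} = 20 O^{2} O = 20 O^{3}$)
$K = \frac{949}{8}$ ($K = \frac{12}{\frac{1}{2} \cdot \frac{1}{5}} - \frac{11}{8} = 12 \frac{1}{\frac{1}{10}} - \frac{11}{8} = 12 \cdot 10 - \frac{11}{8} = 120 - \frac{11}{8} = \frac{949}{8} \approx 118.63$)
$W{\left(-11 \right)} - 88 K = 20 \left(-11\right)^{3} - 10439 = 20 \left(-1331\right) - 10439 = -26620 - 10439 = -37059$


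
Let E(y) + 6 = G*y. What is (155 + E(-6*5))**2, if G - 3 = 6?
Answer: 14641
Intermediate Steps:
G = 9 (G = 3 + 6 = 9)
E(y) = -6 + 9*y
(155 + E(-6*5))**2 = (155 + (-6 + 9*(-6*5)))**2 = (155 + (-6 + 9*(-30)))**2 = (155 + (-6 - 270))**2 = (155 - 276)**2 = (-121)**2 = 14641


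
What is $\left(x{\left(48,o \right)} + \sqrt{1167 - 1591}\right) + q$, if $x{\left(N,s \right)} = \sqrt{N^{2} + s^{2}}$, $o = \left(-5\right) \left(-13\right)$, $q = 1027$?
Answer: $1027 + \sqrt{6529} + 2 i \sqrt{106} \approx 1107.8 + 20.591 i$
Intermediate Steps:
$o = 65$
$\left(x{\left(48,o \right)} + \sqrt{1167 - 1591}\right) + q = \left(\sqrt{48^{2} + 65^{2}} + \sqrt{1167 - 1591}\right) + 1027 = \left(\sqrt{2304 + 4225} + \sqrt{-424}\right) + 1027 = \left(\sqrt{6529} + 2 i \sqrt{106}\right) + 1027 = 1027 + \sqrt{6529} + 2 i \sqrt{106}$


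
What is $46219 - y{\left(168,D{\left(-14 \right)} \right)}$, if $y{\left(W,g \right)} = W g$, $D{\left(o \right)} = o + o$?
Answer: $50923$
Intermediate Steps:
$D{\left(o \right)} = 2 o$
$46219 - y{\left(168,D{\left(-14 \right)} \right)} = 46219 - 168 \cdot 2 \left(-14\right) = 46219 - 168 \left(-28\right) = 46219 - -4704 = 46219 + 4704 = 50923$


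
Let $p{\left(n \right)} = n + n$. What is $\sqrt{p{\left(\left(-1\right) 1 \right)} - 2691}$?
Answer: $i \sqrt{2693} \approx 51.894 i$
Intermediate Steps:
$p{\left(n \right)} = 2 n$
$\sqrt{p{\left(\left(-1\right) 1 \right)} - 2691} = \sqrt{2 \left(\left(-1\right) 1\right) - 2691} = \sqrt{2 \left(-1\right) - 2691} = \sqrt{-2 - 2691} = \sqrt{-2693} = i \sqrt{2693}$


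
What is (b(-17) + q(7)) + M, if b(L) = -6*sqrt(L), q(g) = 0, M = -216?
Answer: -216 - 6*I*sqrt(17) ≈ -216.0 - 24.739*I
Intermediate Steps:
(b(-17) + q(7)) + M = (-6*I*sqrt(17) + 0) - 216 = -6*I*sqrt(17) - 216 = -216 - 6*I*sqrt(17)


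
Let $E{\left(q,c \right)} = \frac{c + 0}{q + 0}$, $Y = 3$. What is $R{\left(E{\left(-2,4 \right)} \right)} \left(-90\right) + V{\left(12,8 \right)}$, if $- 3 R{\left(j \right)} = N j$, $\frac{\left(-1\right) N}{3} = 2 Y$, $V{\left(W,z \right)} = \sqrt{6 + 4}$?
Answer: $1080 + \sqrt{10} \approx 1083.2$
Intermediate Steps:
$E{\left(q,c \right)} = \frac{c}{q}$
$V{\left(W,z \right)} = \sqrt{10}$
$N = -18$ ($N = - 3 \cdot 2 \cdot 3 = \left(-3\right) 6 = -18$)
$R{\left(j \right)} = 6 j$ ($R{\left(j \right)} = - \frac{\left(-18\right) j}{3} = 6 j$)
$R{\left(E{\left(-2,4 \right)} \right)} \left(-90\right) + V{\left(12,8 \right)} = 6 \frac{4}{-2} \left(-90\right) + \sqrt{10} = 6 \cdot 4 \left(- \frac{1}{2}\right) \left(-90\right) + \sqrt{10} = 6 \left(-2\right) \left(-90\right) + \sqrt{10} = \left(-12\right) \left(-90\right) + \sqrt{10} = 1080 + \sqrt{10}$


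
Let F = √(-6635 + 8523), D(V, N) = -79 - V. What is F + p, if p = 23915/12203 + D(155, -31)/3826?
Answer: 44321644/23344339 + 4*√118 ≈ 45.350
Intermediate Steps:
p = 44321644/23344339 (p = 23915/12203 + (-79 - 1*155)/3826 = 23915*(1/12203) + (-79 - 155)*(1/3826) = 23915/12203 - 234*1/3826 = 23915/12203 - 117/1913 = 44321644/23344339 ≈ 1.8986)
F = 4*√118 (F = √1888 = 4*√118 ≈ 43.451)
F + p = 4*√118 + 44321644/23344339 = 44321644/23344339 + 4*√118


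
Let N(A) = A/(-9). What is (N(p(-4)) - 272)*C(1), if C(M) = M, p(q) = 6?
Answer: -818/3 ≈ -272.67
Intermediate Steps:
N(A) = -A/9 (N(A) = A*(-⅑) = -A/9)
(N(p(-4)) - 272)*C(1) = (-⅑*6 - 272)*1 = (-⅔ - 272)*1 = -818/3*1 = -818/3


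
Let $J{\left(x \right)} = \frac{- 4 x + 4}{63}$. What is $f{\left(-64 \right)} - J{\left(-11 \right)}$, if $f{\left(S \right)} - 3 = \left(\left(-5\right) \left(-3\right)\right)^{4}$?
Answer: $\frac{1063172}{21} \approx 50627.0$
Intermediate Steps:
$f{\left(S \right)} = 50628$ ($f{\left(S \right)} = 3 + \left(\left(-5\right) \left(-3\right)\right)^{4} = 3 + 15^{4} = 3 + 50625 = 50628$)
$J{\left(x \right)} = \frac{4}{63} - \frac{4 x}{63}$ ($J{\left(x \right)} = \left(4 - 4 x\right) \frac{1}{63} = \frac{4}{63} - \frac{4 x}{63}$)
$f{\left(-64 \right)} - J{\left(-11 \right)} = 50628 - \left(\frac{4}{63} - - \frac{44}{63}\right) = 50628 - \left(\frac{4}{63} + \frac{44}{63}\right) = 50628 - \frac{16}{21} = \frac{1063172}{21}$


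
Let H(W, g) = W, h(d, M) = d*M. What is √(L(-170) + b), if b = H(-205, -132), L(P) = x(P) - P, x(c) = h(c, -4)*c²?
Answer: √19651965 ≈ 4433.1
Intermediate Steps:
h(d, M) = M*d
x(c) = -4*c³ (x(c) = (-4*c)*c² = -4*c³)
L(P) = -P - 4*P³ (L(P) = -4*P³ - P = -P - 4*P³)
b = -205
√(L(-170) + b) = √((-1*(-170) - 4*(-170)³) - 205) = √((170 - 4*(-4913000)) - 205) = √((170 + 19652000) - 205) = √(19652170 - 205) = √19651965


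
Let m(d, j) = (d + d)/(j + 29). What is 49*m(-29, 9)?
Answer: -1421/19 ≈ -74.789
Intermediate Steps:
m(d, j) = 2*d/(29 + j) (m(d, j) = (2*d)/(29 + j) = 2*d/(29 + j))
49*m(-29, 9) = 49*(2*(-29)/(29 + 9)) = 49*(2*(-29)/38) = 49*(2*(-29)*(1/38)) = 49*(-29/19) = -1421/19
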